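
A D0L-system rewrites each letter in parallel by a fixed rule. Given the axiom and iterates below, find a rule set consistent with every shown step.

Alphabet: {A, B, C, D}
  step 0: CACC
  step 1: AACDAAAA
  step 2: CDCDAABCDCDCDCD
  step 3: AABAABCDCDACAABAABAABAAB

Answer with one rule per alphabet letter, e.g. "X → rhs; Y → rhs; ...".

A->CD, B->AC, C->AA, D->B

  step 2 ⇒ step 3: CDCDAABCDCDCDCD ⇒ AA·B·AA·B·CD·CD·AC·AA·B·AA·B·AA·B·AA·B
    A ↦ CD
    B ↦ AC
    C ↦ AA
    D ↦ B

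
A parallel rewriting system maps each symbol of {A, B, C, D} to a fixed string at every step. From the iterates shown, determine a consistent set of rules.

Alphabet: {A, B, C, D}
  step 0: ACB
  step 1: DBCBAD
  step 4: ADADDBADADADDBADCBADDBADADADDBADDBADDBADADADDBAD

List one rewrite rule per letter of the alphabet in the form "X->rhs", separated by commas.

  step 0 ⇒ step 1: ACB ⇒ DB·CB·AD
    A ↦ DB
    B ↦ AD
    C ↦ CB
    D ↦ AD  (constrained at step 1)

A->DB, B->AD, C->CB, D->AD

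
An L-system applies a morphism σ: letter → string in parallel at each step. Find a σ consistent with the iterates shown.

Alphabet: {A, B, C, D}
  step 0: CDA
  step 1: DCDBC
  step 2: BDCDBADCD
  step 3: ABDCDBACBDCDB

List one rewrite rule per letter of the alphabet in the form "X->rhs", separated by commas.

A->C, B->A, C->DCD, D->B

  step 2 ⇒ step 3: BDCDBADCD ⇒ A·B·DCD·B·A·C·B·DCD·B
    A ↦ C
    B ↦ A
    C ↦ DCD
    D ↦ B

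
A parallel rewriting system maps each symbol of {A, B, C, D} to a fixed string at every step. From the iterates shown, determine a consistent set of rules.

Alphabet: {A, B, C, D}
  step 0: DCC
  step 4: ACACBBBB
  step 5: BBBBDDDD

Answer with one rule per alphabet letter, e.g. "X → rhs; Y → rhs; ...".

  step 4 ⇒ step 5: ACACBBBB ⇒ B·B·B·B·D·D·D·D
    A ↦ B
    B ↦ D
    C ↦ B
    D ↦ AC  (constrained at step 0)

A->B, B->D, C->B, D->AC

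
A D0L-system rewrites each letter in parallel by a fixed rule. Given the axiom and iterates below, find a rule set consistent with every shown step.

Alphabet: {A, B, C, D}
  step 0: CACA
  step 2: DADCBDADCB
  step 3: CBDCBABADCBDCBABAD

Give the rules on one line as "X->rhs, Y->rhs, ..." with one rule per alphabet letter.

A->D, B->AD, C->AB, D->CB

  step 2 ⇒ step 3: DADCBDADCB ⇒ CB·D·CB·AB·AD·CB·D·CB·AB·AD
    A ↦ D
    B ↦ AD
    C ↦ AB
    D ↦ CB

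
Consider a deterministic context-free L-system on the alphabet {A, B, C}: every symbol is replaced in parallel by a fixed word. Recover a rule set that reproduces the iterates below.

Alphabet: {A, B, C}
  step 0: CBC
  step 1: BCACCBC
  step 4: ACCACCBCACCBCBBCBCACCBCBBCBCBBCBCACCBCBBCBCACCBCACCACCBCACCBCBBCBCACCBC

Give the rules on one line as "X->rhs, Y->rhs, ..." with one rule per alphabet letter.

  step 0 ⇒ step 1: CBC ⇒ BC·ACC·BC
    B ↦ ACC
    C ↦ BC
    A ↦ B  (constrained at step 1)

A->B, B->ACC, C->BC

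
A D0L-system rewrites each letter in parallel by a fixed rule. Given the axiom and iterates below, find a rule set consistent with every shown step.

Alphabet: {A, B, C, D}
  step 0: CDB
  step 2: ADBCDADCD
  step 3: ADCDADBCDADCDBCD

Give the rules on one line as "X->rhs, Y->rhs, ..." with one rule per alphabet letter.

A->AD, B->AD, C->B, D->CD

  step 2 ⇒ step 3: ADBCDADCD ⇒ AD·CD·AD·B·CD·AD·CD·B·CD
    A ↦ AD
    B ↦ AD
    C ↦ B
    D ↦ CD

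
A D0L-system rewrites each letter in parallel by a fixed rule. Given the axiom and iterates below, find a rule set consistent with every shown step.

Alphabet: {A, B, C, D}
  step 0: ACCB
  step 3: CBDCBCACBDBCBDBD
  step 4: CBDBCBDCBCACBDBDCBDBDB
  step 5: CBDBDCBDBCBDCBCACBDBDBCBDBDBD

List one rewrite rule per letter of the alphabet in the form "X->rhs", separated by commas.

A->CA, B->D, C->CB, D->B

  step 4 ⇒ step 5: CBDBCBDCBCACBDBDCBDBDB ⇒ CB·D·B·D·CB·D·B·CB·D·CB·CA·CB·D·B·D·B·CB·D·B·D·B·D
    A ↦ CA
    B ↦ D
    C ↦ CB
    D ↦ B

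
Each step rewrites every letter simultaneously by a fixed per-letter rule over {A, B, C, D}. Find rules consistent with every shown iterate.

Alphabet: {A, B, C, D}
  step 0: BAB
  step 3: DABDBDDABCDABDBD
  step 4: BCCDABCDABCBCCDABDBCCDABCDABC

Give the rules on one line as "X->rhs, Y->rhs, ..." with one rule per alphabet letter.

A->C, B->DA, C->BD, D->BC

  step 3 ⇒ step 4: DABDBDDABCDABDBD ⇒ BC·C·DA·BC·DA·BC·BC·C·DA·BD·BC·C·DA·BC·DA·BC
    A ↦ C
    B ↦ DA
    C ↦ BD
    D ↦ BC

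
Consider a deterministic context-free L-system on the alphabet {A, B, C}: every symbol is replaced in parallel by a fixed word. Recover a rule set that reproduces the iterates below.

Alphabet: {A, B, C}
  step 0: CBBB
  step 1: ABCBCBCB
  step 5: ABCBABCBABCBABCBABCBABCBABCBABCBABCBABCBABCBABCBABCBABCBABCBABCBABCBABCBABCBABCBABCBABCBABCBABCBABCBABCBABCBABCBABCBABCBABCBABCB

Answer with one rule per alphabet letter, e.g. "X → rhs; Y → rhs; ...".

  step 0 ⇒ step 1: CBBB ⇒ AB·CB·CB·CB
    B ↦ CB
    C ↦ AB
    A ↦ AB  (constrained at step 1)

A->AB, B->CB, C->AB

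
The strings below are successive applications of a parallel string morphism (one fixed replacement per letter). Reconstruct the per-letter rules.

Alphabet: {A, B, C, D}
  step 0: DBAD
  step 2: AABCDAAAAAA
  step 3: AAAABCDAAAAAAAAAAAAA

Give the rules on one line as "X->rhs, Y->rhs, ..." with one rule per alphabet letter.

  step 2 ⇒ step 3: AABCDAAAAAA ⇒ AA·AA·BC·D·A·AA·AA·AA·AA·AA·AA
    A ↦ AA
    B ↦ BC
    C ↦ D
    D ↦ A

A->AA, B->BC, C->D, D->A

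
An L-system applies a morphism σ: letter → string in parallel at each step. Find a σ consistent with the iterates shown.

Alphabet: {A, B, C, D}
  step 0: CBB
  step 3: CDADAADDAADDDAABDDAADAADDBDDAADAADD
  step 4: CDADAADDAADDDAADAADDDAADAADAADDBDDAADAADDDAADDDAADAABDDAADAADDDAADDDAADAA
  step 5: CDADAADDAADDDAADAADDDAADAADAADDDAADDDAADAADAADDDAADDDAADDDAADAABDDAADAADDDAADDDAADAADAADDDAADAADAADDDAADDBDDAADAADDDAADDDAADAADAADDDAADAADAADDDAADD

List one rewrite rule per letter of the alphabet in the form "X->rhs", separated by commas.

A->D, B->BD, C->CDA, D->DAA

  step 4 ⇒ step 5: CDADAADDAADDDAADAADDDAADAADAADDBDDAADAADDDAADDDAADAABDDAADAADDDAADDDAADAA ⇒ CDA·DAA·D·DAA·D·D·DAA·DAA·D·D·DAA·DAA·DAA·D·D·DAA·D·D·DAA·DAA·DAA·D·D·DAA·D·D·DAA·D·D·DAA·DAA·BD·DAA·DAA·D·D·DAA·D·D·DAA·DAA·DAA·D·D·DAA·DAA·DAA·D·D·DAA·D·D·BD·DAA·DAA·D·D·DAA·D·D·DAA·DAA·DAA·D·D·DAA·DAA·DAA·D·D·DAA·D·D
    A ↦ D
    B ↦ BD
    C ↦ CDA
    D ↦ DAA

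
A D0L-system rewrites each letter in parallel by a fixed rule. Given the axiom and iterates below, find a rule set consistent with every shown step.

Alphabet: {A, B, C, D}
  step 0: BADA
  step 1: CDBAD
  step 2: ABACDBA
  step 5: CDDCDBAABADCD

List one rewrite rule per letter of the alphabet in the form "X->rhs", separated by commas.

  step 1 ⇒ step 2: CDBAD ⇒ A·BA·C·D·BA
    A ↦ D
    B ↦ C
    C ↦ A
    D ↦ BA

A->D, B->C, C->A, D->BA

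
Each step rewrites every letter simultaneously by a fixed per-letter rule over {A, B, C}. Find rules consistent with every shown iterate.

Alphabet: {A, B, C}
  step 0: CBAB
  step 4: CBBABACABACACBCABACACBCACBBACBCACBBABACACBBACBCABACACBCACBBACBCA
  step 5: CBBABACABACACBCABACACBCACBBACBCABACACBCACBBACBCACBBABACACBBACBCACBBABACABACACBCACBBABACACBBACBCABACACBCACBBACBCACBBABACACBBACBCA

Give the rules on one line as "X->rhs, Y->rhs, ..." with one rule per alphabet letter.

  step 4 ⇒ step 5: CBBABACABACACBCABACACBCACBBACBCACBBABACACBBACBCABACACBCACBBACBCA ⇒ CB·BA·BA·CA·BA·CA·CB·CA·BA·CA·CB·CA·CB·BA·CB·CA·BA·CA·CB·CA·CB·BA·CB·CA·CB·BA·BA·CA·CB·BA·CB·CA·CB·BA·BA·CA·BA·CA·CB·CA·CB·BA·BA·CA·CB·BA·CB·CA·BA·CA·CB·CA·CB·BA·CB·CA·CB·BA·BA·CA·CB·BA·CB·CA
    A ↦ CA
    B ↦ BA
    C ↦ CB

A->CA, B->BA, C->CB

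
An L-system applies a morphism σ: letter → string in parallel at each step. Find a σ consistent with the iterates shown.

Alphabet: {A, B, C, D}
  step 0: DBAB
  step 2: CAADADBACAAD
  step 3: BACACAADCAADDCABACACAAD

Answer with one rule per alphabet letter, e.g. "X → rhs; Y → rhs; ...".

A->CA, B->D, C->BA, D->AD

  step 2 ⇒ step 3: CAADADBACAAD ⇒ BA·CA·CA·AD·CA·AD·D·CA·BA·CA·CA·AD
    A ↦ CA
    B ↦ D
    C ↦ BA
    D ↦ AD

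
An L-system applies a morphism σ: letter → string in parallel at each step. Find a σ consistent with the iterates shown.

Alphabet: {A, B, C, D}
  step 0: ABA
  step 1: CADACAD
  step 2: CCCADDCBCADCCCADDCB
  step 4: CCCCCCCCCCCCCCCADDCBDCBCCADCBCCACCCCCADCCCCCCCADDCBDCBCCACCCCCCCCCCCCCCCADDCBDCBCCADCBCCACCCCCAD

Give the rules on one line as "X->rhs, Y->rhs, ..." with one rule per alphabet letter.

A->CAD, B->A, C->CC, D->DCB

  step 1 ⇒ step 2: CADACAD ⇒ CC·CAD·DCB·CAD·CC·CAD·DCB
    A ↦ CAD
    C ↦ CC
    D ↦ DCB
  step 0 ⇒ step 1: ABA ⇒ CAD·A·CAD
    B ↦ A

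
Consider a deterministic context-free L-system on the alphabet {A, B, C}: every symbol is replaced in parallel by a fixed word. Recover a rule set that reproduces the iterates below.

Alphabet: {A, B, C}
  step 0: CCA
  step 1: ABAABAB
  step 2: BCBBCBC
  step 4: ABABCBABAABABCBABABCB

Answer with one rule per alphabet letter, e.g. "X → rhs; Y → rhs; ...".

  step 1 ⇒ step 2: ABAABAB ⇒ B·C·B·B·C·B·C
    A ↦ B
    B ↦ C
  step 0 ⇒ step 1: CCA ⇒ ABA·ABA·B
    C ↦ ABA

A->B, B->C, C->ABA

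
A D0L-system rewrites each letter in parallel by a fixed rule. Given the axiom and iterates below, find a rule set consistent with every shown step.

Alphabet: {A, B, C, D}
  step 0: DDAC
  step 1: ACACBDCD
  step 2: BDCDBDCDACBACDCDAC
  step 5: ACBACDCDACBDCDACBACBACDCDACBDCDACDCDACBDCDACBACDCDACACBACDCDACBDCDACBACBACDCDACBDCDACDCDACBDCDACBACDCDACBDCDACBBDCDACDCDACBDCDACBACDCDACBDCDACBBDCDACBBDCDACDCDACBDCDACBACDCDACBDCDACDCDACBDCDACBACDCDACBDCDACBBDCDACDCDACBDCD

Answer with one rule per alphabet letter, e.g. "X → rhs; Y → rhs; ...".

  step 1 ⇒ step 2: ACACBDCD ⇒ B·DCD·B·DCD·ACB·AC·DCD·AC
    A ↦ B
    B ↦ ACB
    C ↦ DCD
    D ↦ AC

A->B, B->ACB, C->DCD, D->AC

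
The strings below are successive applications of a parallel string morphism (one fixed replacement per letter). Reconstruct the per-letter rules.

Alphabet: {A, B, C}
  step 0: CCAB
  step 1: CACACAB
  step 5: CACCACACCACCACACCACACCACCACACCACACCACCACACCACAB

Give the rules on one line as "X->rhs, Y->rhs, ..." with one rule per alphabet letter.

A->C, B->AB, C->CA

  step 0 ⇒ step 1: CCAB ⇒ CA·CA·C·AB
    A ↦ C
    B ↦ AB
    C ↦ CA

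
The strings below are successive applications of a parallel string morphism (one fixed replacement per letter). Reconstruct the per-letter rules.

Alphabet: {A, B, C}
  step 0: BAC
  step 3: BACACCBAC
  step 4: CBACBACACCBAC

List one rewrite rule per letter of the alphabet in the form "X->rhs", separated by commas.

A->B, B->C, C->AC

  step 3 ⇒ step 4: BACACCBAC ⇒ C·B·AC·B·AC·AC·C·B·AC
    A ↦ B
    B ↦ C
    C ↦ AC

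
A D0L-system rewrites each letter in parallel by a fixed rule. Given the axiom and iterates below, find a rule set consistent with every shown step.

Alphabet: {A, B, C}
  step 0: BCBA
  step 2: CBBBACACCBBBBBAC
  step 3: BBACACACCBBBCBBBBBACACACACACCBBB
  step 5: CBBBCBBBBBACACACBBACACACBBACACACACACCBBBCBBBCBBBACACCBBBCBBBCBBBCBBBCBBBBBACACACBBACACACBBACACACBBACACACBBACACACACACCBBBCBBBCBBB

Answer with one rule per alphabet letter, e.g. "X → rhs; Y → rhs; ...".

  step 2 ⇒ step 3: CBBBACACCBBBBBAC ⇒ BB·AC·AC·AC·CB·BB·CB·BB·BB·AC·AC·AC·AC·AC·CB·BB
    A ↦ CB
    B ↦ AC
    C ↦ BB

A->CB, B->AC, C->BB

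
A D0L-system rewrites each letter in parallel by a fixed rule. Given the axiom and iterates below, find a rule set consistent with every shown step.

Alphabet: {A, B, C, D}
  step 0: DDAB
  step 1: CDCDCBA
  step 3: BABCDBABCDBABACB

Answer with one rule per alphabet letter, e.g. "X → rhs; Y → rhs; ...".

  step 0 ⇒ step 1: DDAB ⇒ CD·CD·C·BA
    A ↦ C
    B ↦ BA
    D ↦ CD
    C ↦ B  (constrained at step 1)

A->C, B->BA, C->B, D->CD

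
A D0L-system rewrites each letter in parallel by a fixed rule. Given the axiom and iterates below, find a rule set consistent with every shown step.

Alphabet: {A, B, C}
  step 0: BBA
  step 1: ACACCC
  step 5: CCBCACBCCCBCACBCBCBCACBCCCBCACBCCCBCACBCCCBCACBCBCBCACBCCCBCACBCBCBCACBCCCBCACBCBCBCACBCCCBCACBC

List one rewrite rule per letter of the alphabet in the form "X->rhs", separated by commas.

  step 0 ⇒ step 1: BBA ⇒ AC·AC·CC
    A ↦ CC
    B ↦ AC
    C ↦ BC  (constrained at step 1)

A->CC, B->AC, C->BC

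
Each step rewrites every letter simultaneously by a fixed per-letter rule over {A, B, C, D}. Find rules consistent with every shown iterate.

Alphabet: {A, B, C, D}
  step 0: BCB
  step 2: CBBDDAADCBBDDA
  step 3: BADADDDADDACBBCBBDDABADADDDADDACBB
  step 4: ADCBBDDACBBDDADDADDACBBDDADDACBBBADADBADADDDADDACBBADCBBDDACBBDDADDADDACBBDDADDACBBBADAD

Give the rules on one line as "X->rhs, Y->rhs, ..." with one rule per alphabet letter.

  step 3 ⇒ step 4: BADADDDADDACBBCBBDDABADADDDADDACBB ⇒ AD·CBB·DDA·CBB·DDA·DDA·DDA·CBB·DDA·DDA·CBB·B·AD·AD·B·AD·AD·DDA·DDA·CBB·AD·CBB·DDA·CBB·DDA·DDA·DDA·CBB·DDA·DDA·CBB·B·AD·AD
    A ↦ CBB
    B ↦ AD
    C ↦ B
    D ↦ DDA

A->CBB, B->AD, C->B, D->DDA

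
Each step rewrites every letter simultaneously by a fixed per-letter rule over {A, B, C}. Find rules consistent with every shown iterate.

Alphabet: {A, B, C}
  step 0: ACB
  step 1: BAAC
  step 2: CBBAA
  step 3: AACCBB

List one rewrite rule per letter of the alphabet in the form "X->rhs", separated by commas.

A->B, B->C, C->AA

  step 2 ⇒ step 3: CBBAA ⇒ AA·C·C·B·B
    A ↦ B
    B ↦ C
    C ↦ AA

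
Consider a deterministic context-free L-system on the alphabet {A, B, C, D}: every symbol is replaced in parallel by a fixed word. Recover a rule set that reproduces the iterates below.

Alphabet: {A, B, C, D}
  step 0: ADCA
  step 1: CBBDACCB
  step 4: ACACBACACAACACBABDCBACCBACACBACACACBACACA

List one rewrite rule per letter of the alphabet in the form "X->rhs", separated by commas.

  step 0 ⇒ step 1: ADCA ⇒ CB·BD·AC·CB
    A ↦ CB
    C ↦ AC
    D ↦ BD
    B ↦ A  (constrained at step 1)

A->CB, B->A, C->AC, D->BD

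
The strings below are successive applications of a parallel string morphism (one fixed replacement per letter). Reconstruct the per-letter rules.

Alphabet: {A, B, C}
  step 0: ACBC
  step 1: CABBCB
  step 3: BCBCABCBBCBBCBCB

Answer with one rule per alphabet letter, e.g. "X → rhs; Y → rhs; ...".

  step 0 ⇒ step 1: ACBC ⇒ CA·B·BC·B
    A ↦ CA
    B ↦ BC
    C ↦ B

A->CA, B->BC, C->B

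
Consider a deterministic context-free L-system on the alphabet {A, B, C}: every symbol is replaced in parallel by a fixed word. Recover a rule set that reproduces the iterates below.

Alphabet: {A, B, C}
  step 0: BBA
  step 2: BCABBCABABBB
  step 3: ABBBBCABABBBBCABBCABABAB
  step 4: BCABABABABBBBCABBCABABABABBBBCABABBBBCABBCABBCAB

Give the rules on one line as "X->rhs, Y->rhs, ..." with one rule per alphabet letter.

A->BC, B->AB, C->BB

  step 3 ⇒ step 4: ABBBBCABABBBBCABBCABABAB ⇒ BC·AB·AB·AB·AB·BB·BC·AB·BC·AB·AB·AB·AB·BB·BC·AB·AB·BB·BC·AB·BC·AB·BC·AB
    A ↦ BC
    B ↦ AB
    C ↦ BB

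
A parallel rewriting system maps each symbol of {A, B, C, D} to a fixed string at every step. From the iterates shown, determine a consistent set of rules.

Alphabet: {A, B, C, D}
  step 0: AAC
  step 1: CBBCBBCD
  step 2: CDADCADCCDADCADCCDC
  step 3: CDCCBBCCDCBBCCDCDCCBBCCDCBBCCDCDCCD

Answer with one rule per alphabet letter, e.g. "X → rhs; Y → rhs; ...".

  step 2 ⇒ step 3: CDADCADCCDADCADCCDC ⇒ CD·C·CBB·C·CD·CBB·C·CD·CD·C·CBB·C·CD·CBB·C·CD·CD·C·CD
    A ↦ CBB
    C ↦ CD
    D ↦ C
  step 1 ⇒ step 2: CBBCBBCD ⇒ CD·ADC·ADC·CD·ADC·ADC·CD·C
    B ↦ ADC

A->CBB, B->ADC, C->CD, D->C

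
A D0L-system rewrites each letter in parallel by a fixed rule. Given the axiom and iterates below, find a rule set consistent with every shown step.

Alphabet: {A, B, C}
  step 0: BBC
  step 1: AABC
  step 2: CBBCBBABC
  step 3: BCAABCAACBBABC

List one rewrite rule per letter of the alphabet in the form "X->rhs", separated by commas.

  step 2 ⇒ step 3: CBBCBBABC ⇒ BC·A·A·BC·A·A·CBB·A·BC
    A ↦ CBB
    B ↦ A
    C ↦ BC

A->CBB, B->A, C->BC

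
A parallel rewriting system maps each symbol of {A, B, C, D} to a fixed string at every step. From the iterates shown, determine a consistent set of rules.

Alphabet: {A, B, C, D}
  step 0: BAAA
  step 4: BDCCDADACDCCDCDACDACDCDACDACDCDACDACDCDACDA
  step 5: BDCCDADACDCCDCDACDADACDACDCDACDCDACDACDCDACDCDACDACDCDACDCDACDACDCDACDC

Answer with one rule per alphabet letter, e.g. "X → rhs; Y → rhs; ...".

  step 4 ⇒ step 5: BDCCDADACDCCDCDACDACDCDACDACDCDACDACDCDACDA ⇒ BDC·C·DA·DA·C·DC·C·DC·DA·C·DA·DA·C·DA·C·DC·DA·C·DC·DA·C·DA·C·DC·DA·C·DC·DA·C·DA·C·DC·DA·C·DC·DA·C·DA·C·DC·DA·C·DC
    A ↦ DC
    B ↦ BDC
    C ↦ DA
    D ↦ C

A->DC, B->BDC, C->DA, D->C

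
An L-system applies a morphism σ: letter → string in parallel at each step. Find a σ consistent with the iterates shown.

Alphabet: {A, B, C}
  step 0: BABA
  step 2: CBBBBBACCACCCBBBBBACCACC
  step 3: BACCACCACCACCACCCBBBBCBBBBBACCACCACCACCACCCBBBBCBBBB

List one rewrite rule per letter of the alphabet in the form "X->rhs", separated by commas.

  step 2 ⇒ step 3: CBBBBBACCACCCBBBBBACCACC ⇒ B·ACC·ACC·ACC·ACC·ACC·CBB·B·B·CBB·B·B·B·ACC·ACC·ACC·ACC·ACC·CBB·B·B·CBB·B·B
    A ↦ CBB
    B ↦ ACC
    C ↦ B

A->CBB, B->ACC, C->B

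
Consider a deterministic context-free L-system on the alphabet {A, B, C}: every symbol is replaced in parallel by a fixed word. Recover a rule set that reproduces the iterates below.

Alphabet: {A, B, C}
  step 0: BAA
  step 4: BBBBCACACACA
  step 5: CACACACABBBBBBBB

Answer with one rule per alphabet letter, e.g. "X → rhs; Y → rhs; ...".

A->B, B->CA, C->B

  step 4 ⇒ step 5: BBBBCACACACA ⇒ CA·CA·CA·CA·B·B·B·B·B·B·B·B
    A ↦ B
    B ↦ CA
    C ↦ B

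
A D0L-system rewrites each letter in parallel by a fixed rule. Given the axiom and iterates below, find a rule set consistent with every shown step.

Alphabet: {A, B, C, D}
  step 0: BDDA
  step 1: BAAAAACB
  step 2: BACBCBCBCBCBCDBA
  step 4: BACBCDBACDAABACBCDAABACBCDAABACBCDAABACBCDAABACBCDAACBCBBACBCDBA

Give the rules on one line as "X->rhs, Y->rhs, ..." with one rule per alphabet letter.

A->CB, B->BA, C->CD, D->AA

  step 1 ⇒ step 2: BAAAAACB ⇒ BA·CB·CB·CB·CB·CB·CD·BA
    A ↦ CB
    B ↦ BA
    C ↦ CD
  step 0 ⇒ step 1: BDDA ⇒ BA·AA·AA·CB
    D ↦ AA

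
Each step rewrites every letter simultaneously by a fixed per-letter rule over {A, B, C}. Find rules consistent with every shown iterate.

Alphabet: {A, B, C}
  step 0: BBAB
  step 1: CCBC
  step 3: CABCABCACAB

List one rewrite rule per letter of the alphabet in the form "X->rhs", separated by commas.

  step 0 ⇒ step 1: BBAB ⇒ C·C·B·C
    A ↦ B
    B ↦ C
    C ↦ CA  (constrained at step 1)

A->B, B->C, C->CA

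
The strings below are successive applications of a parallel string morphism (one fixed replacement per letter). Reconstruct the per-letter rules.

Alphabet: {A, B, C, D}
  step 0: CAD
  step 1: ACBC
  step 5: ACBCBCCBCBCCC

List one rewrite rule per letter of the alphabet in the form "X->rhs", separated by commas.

A->C, B->DD, C->A, D->BC

  step 0 ⇒ step 1: CAD ⇒ A·C·BC
    A ↦ C
    C ↦ A
    D ↦ BC
    B ↦ DD  (constrained at step 1)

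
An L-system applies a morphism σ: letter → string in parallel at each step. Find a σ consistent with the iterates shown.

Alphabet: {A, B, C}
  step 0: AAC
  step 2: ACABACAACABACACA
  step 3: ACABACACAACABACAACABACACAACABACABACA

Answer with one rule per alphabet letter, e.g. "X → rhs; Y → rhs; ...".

  step 2 ⇒ step 3: ACABACAACABACACA ⇒ ACA·B·ACA·CA·ACA·B·ACA·ACA·B·ACA·CA·ACA·B·ACA·B·ACA
    A ↦ ACA
    B ↦ CA
    C ↦ B

A->ACA, B->CA, C->B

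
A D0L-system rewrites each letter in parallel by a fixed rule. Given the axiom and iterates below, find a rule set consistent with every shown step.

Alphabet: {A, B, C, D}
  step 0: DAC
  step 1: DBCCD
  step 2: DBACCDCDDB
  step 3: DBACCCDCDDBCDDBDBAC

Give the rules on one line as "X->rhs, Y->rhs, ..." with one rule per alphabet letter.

A->C, B->AC, C->CD, D->DB

  step 2 ⇒ step 3: DBACCDCDDB ⇒ DB·AC·C·CD·CD·DB·CD·DB·DB·AC
    A ↦ C
    B ↦ AC
    C ↦ CD
    D ↦ DB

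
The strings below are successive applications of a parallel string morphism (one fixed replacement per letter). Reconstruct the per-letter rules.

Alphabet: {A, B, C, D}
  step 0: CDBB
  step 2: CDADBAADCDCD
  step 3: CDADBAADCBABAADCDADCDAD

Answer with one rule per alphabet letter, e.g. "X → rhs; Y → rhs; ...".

  step 2 ⇒ step 3: CDADBAADCDCD ⇒ CD·AD·BA·AD·C·BA·BA·AD·CD·AD·CD·AD
    A ↦ BA
    B ↦ C
    C ↦ CD
    D ↦ AD

A->BA, B->C, C->CD, D->AD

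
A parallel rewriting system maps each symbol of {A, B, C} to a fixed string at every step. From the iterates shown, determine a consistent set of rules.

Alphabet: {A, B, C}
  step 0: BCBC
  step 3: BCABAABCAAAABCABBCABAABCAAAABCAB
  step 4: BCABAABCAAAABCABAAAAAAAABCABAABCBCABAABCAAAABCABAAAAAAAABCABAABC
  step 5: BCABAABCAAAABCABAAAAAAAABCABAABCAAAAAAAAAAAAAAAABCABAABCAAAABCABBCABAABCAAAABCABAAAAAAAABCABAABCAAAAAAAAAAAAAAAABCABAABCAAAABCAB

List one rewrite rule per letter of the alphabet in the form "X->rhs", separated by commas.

A->AA, B->BC, C->AB

  step 4 ⇒ step 5: BCABAABCAAAABCABAAAAAAAABCABAABCBCABAABCAAAABCABAAAAAAAABCABAABC ⇒ BC·AB·AA·BC·AA·AA·BC·AB·AA·AA·AA·AA·BC·AB·AA·BC·AA·AA·AA·AA·AA·AA·AA·AA·BC·AB·AA·BC·AA·AA·BC·AB·BC·AB·AA·BC·AA·AA·BC·AB·AA·AA·AA·AA·BC·AB·AA·BC·AA·AA·AA·AA·AA·AA·AA·AA·BC·AB·AA·BC·AA·AA·BC·AB
    A ↦ AA
    B ↦ BC
    C ↦ AB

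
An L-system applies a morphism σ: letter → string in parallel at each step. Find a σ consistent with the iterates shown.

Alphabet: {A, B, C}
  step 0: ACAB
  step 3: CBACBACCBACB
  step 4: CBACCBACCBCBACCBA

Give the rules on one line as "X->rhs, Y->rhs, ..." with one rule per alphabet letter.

A->C, B->A, C->CB

  step 3 ⇒ step 4: CBACBACCBACB ⇒ CB·A·C·CB·A·C·CB·CB·A·C·CB·A
    A ↦ C
    B ↦ A
    C ↦ CB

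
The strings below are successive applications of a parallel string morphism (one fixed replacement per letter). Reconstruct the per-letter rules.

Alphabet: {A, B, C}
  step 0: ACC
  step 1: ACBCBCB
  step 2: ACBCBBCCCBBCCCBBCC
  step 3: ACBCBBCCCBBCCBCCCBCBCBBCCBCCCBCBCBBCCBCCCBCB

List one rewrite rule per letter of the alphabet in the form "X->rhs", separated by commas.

  step 2 ⇒ step 3: ACBCBBCCCBBCCCBBCC ⇒ ACB·CB·BCC·CB·BCC·BCC·CB·CB·CB·BCC·BCC·CB·CB·CB·BCC·BCC·CB·CB
    A ↦ ACB
    B ↦ BCC
    C ↦ CB

A->ACB, B->BCC, C->CB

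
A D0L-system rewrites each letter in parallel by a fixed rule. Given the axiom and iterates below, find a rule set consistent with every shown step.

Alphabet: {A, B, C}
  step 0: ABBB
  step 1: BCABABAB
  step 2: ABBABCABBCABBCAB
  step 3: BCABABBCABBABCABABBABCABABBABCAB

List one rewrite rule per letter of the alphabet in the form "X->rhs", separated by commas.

  step 2 ⇒ step 3: ABBABCABBCABBCAB ⇒ BC·AB·AB·BC·AB·BA·BC·AB·AB·BA·BC·AB·AB·BA·BC·AB
    A ↦ BC
    B ↦ AB
    C ↦ BA

A->BC, B->AB, C->BA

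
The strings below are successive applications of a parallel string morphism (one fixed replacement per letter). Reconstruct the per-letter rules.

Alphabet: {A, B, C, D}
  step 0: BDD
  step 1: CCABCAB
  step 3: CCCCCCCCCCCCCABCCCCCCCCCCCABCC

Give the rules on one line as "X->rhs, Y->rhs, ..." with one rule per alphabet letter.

  step 0 ⇒ step 1: BDD ⇒ C·CAB·CAB
    B ↦ C
    D ↦ CAB
    A ↦ CCD  (constrained at step 1)
    C ↦ CC  (constrained at step 1)

A->CCD, B->C, C->CC, D->CAB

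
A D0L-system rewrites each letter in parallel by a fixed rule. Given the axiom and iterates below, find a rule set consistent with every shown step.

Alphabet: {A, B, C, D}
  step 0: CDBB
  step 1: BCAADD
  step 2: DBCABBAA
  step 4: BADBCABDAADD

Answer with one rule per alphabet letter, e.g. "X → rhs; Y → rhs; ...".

  step 1 ⇒ step 2: BCAADD ⇒ D·BCA·B·B·A·A
    A ↦ B
    B ↦ D
    C ↦ BCA
    D ↦ A

A->B, B->D, C->BCA, D->A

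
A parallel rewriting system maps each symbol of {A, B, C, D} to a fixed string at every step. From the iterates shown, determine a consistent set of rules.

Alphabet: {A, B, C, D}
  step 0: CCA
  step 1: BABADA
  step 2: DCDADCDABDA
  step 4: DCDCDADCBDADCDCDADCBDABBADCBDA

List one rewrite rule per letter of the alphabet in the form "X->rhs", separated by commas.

  step 1 ⇒ step 2: BABADA ⇒ DC·DA·DC·DA·B·DA
    A ↦ DA
    B ↦ DC
    D ↦ B
  step 0 ⇒ step 1: CCA ⇒ BA·BA·DA
    C ↦ BA

A->DA, B->DC, C->BA, D->B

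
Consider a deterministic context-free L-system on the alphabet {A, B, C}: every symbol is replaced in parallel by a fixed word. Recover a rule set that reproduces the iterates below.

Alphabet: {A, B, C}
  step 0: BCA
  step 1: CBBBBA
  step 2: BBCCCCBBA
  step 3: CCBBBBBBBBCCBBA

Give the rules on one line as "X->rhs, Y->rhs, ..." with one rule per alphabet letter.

A->BBA, B->C, C->BB

  step 2 ⇒ step 3: BBCCCCBBA ⇒ C·C·BB·BB·BB·BB·C·C·BBA
    A ↦ BBA
    B ↦ C
    C ↦ BB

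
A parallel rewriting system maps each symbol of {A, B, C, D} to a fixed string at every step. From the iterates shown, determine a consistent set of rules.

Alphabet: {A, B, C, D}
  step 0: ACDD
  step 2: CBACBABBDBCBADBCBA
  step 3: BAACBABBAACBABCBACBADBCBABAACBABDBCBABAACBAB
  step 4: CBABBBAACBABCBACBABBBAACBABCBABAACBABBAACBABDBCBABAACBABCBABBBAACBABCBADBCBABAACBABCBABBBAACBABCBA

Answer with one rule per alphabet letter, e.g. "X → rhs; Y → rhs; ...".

A->B, B->CBA, C->BAA, D->DB

  step 3 ⇒ step 4: BAACBABBAACBABCBACBADBCBABAACBABDBCBABAACBAB ⇒ CBA·B·B·BAA·CBA·B·CBA·CBA·B·B·BAA·CBA·B·CBA·BAA·CBA·B·BAA·CBA·B·DB·CBA·BAA·CBA·B·CBA·B·B·BAA·CBA·B·CBA·DB·CBA·BAA·CBA·B·CBA·B·B·BAA·CBA·B·CBA
    A ↦ B
    B ↦ CBA
    C ↦ BAA
    D ↦ DB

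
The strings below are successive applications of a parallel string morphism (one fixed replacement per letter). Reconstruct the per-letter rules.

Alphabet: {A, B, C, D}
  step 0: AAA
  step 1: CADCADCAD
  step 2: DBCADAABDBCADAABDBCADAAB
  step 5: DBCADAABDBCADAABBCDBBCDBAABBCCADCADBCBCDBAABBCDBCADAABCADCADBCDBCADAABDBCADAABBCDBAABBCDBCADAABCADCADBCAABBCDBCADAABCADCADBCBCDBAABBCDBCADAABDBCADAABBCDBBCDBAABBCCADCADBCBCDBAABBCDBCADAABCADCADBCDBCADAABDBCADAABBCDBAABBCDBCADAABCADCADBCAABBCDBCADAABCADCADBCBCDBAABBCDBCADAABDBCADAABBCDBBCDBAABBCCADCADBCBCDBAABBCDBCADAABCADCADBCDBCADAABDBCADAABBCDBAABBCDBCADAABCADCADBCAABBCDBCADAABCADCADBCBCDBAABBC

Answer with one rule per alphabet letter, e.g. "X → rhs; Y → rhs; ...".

  step 1 ⇒ step 2: CADCADCAD ⇒ DB·CAD·AAB·DB·CAD·AAB·DB·CAD·AAB
    A ↦ CAD
    C ↦ DB
    D ↦ AAB
    B ↦ BC  (constrained at step 2)

A->CAD, B->BC, C->DB, D->AAB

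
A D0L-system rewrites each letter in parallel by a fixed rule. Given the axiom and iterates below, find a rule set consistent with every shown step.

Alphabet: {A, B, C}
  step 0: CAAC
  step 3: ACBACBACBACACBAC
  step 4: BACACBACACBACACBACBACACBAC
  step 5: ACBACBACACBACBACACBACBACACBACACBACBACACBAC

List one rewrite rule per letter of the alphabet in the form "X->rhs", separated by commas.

  step 4 ⇒ step 5: BACACBACACBACACBACBACACBAC ⇒ AC·B·AC·B·AC·AC·B·AC·B·AC·AC·B·AC·B·AC·AC·B·AC·AC·B·AC·B·AC·AC·B·AC
    A ↦ B
    B ↦ AC
    C ↦ AC

A->B, B->AC, C->AC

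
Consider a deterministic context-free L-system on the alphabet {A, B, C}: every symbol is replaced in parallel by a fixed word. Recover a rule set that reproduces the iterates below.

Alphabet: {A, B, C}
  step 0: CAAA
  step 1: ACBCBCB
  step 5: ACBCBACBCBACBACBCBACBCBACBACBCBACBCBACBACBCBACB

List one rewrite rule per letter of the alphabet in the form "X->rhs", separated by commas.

A->CB, B->CB, C->A

  step 0 ⇒ step 1: CAAA ⇒ A·CB·CB·CB
    A ↦ CB
    C ↦ A
    B ↦ CB  (constrained at step 1)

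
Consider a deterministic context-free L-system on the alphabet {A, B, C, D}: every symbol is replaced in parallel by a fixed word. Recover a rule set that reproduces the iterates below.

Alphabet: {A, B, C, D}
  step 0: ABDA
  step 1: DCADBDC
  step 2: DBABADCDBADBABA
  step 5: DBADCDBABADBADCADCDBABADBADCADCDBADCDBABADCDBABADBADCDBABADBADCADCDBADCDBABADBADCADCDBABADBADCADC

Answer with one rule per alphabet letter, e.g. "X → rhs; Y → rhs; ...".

A->DC, B->A, C->ABA, D->DB

  step 1 ⇒ step 2: DCADBDC ⇒ DB·ABA·DC·DB·A·DB·ABA
    A ↦ DC
    B ↦ A
    C ↦ ABA
    D ↦ DB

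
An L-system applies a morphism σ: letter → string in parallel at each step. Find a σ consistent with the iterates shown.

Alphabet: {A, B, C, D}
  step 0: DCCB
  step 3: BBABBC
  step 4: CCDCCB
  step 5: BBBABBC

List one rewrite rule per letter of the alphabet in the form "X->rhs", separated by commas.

  step 4 ⇒ step 5: CCDCCB ⇒ B·B·BA·B·B·C
    B ↦ C
    C ↦ B
    D ↦ BA
  step 3 ⇒ step 4: BBABBC ⇒ C·C·D·C·C·B
    A ↦ D

A->D, B->C, C->B, D->BA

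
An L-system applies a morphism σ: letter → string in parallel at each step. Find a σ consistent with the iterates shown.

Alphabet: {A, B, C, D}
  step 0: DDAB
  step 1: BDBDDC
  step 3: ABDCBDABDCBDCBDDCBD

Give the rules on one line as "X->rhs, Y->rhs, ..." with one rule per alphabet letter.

  step 0 ⇒ step 1: DDAB ⇒ BD·BD·D·C
    A ↦ D
    B ↦ C
    D ↦ BD
    C ↦ ABD  (constrained at step 1)

A->D, B->C, C->ABD, D->BD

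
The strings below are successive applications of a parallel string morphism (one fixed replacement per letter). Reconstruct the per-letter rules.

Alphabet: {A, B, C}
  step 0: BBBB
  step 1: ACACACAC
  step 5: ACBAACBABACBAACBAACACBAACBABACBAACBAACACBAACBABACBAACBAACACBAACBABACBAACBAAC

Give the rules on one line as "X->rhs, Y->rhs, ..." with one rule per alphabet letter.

A->BA, B->AC, C->B

  step 0 ⇒ step 1: BBBB ⇒ AC·AC·AC·AC
    B ↦ AC
    A ↦ BA  (constrained at step 1)
    C ↦ B  (constrained at step 1)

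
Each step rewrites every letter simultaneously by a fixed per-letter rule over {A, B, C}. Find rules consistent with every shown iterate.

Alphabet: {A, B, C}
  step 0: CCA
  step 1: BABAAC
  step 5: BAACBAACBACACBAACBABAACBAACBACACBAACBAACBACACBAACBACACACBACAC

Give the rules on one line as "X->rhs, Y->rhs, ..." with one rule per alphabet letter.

A->AC, B->C, C->BA

  step 0 ⇒ step 1: CCA ⇒ BA·BA·AC
    A ↦ AC
    C ↦ BA
    B ↦ C  (constrained at step 1)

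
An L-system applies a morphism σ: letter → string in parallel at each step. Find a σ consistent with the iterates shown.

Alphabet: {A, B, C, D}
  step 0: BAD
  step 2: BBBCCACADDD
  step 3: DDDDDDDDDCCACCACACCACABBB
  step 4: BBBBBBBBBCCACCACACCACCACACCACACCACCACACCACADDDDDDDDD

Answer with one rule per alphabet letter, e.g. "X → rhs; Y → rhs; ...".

  step 3 ⇒ step 4: DDDDDDDDDCCACCACACCACABBB ⇒ B·B·B·B·B·B·B·B·B·CCA·CCA·CA·CCA·CCA·CA·CCA·CA·CCA·CCA·CA·CCA·CA·DDD·DDD·DDD
    A ↦ CA
    B ↦ DDD
    C ↦ CCA
    D ↦ B

A->CA, B->DDD, C->CCA, D->B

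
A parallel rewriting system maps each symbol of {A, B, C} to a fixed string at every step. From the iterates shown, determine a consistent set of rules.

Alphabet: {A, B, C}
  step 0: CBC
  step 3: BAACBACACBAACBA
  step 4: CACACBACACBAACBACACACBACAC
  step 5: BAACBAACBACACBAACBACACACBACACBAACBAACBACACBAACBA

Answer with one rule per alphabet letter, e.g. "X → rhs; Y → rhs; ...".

  step 4 ⇒ step 5: CACACBACACBAACBACACACBACAC ⇒ BA·AC·BA·AC·BA·C·AC·BA·AC·BA·C·AC·AC·BA·C·AC·BA·AC·BA·AC·BA·C·AC·BA·AC·BA
    A ↦ AC
    B ↦ C
    C ↦ BA

A->AC, B->C, C->BA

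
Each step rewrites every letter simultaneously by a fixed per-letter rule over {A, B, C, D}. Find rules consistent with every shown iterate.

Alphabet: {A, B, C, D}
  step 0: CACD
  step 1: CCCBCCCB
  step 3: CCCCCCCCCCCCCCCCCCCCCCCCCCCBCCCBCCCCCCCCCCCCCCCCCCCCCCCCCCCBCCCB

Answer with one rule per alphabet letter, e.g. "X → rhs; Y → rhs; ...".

  step 0 ⇒ step 1: CACD ⇒ CCC·B·CCC·B
    A ↦ B
    C ↦ CCC
    D ↦ B
    B ↦ DCA  (constrained at step 1)

A->B, B->DCA, C->CCC, D->B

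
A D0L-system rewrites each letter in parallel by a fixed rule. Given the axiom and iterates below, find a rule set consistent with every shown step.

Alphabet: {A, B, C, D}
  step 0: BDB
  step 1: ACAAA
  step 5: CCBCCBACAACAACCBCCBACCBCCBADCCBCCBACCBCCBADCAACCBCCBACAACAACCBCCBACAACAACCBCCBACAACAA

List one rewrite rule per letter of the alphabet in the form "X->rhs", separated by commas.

  step 0 ⇒ step 1: BDB ⇒ A·CAA·A
    B ↦ A
    D ↦ CAA
    A ↦ D  (constrained at step 1)
    C ↦ CCB  (constrained at step 1)

A->D, B->A, C->CCB, D->CAA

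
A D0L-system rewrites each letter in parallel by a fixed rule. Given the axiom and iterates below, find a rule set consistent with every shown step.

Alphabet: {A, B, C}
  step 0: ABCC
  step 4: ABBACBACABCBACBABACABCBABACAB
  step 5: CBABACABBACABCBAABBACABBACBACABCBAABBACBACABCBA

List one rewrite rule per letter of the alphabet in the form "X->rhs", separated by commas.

A->C, B->BA, C->AB

  step 4 ⇒ step 5: ABBACBACABCBACBABACABCBABACAB ⇒ C·BA·BA·C·AB·BA·C·AB·C·BA·AB·BA·C·AB·BA·C·BA·C·AB·C·BA·AB·BA·C·BA·C·AB·C·BA
    A ↦ C
    B ↦ BA
    C ↦ AB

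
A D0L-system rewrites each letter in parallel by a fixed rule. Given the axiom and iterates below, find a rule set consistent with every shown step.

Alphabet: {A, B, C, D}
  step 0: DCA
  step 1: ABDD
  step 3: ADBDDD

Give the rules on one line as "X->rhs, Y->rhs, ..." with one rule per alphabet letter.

A->D, B->AC, C->BD, D->A

  step 0 ⇒ step 1: DCA ⇒ A·BD·D
    A ↦ D
    C ↦ BD
    D ↦ A
    B ↦ AC  (constrained at step 1)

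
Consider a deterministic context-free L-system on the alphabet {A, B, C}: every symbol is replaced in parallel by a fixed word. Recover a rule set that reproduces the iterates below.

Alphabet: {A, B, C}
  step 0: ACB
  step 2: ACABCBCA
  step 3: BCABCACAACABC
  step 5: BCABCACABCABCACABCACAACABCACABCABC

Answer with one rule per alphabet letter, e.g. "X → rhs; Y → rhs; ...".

A->BC, B->AC, C->A

  step 2 ⇒ step 3: ACABCBCA ⇒ BC·A·BC·AC·A·AC·A·BC
    A ↦ BC
    B ↦ AC
    C ↦ A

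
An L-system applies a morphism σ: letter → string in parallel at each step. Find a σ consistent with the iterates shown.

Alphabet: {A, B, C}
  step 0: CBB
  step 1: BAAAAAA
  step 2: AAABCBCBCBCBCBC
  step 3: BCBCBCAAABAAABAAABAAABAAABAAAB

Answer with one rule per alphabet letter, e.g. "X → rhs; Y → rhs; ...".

A->BC, B->AAA, C->B

  step 2 ⇒ step 3: AAABCBCBCBCBCBC ⇒ BC·BC·BC·AAA·B·AAA·B·AAA·B·AAA·B·AAA·B·AAA·B
    A ↦ BC
    B ↦ AAA
    C ↦ B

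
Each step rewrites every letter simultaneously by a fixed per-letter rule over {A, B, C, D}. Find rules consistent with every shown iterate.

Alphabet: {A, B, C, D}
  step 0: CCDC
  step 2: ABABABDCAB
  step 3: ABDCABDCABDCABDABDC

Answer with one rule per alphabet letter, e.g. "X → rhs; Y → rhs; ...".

A->AB, B->DC, C->D, D->AB

  step 2 ⇒ step 3: ABABABDCAB ⇒ AB·DC·AB·DC·AB·DC·AB·D·AB·DC
    A ↦ AB
    B ↦ DC
    C ↦ D
    D ↦ AB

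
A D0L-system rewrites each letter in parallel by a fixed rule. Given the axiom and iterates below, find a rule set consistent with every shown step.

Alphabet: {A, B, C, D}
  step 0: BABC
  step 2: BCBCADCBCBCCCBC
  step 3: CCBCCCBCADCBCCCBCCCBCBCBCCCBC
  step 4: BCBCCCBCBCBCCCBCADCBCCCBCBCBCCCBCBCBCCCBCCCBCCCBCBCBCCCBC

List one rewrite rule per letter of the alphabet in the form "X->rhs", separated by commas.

  step 3 ⇒ step 4: CCBCCCBCADCBCCCBCCCBCBCBCCCBC ⇒ BC·BC·CC·BC·BC·BC·CC·BC·AD·C·BC·CC·BC·BC·BC·CC·BC·BC·BC·CC·BC·CC·BC·CC·BC·BC·BC·CC·BC
    A ↦ AD
    B ↦ CC
    C ↦ BC
    D ↦ C

A->AD, B->CC, C->BC, D->C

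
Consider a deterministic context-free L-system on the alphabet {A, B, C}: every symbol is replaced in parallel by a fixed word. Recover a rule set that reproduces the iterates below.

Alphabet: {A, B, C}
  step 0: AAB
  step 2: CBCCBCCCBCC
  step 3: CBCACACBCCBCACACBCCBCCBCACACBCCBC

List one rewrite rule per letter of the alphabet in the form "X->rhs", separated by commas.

  step 2 ⇒ step 3: CBCCBCCCBCC ⇒ CBC·ACA·CBC·CBC·ACA·CBC·CBC·CBC·ACA·CBC·CBC
    B ↦ ACA
    C ↦ CBC
    A ↦ C  (constrained at step 0)

A->C, B->ACA, C->CBC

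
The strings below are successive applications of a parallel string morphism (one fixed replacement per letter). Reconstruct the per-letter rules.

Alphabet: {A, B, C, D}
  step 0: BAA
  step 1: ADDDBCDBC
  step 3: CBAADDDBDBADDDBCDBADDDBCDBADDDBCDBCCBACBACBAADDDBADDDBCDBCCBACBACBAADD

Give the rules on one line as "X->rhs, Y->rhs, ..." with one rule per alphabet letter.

A->DBC, B->ADD, C->DB, D->CBA

  step 0 ⇒ step 1: BAA ⇒ ADD·DBC·DBC
    A ↦ DBC
    B ↦ ADD
    C ↦ DB  (constrained at step 1)
    D ↦ CBA  (constrained at step 1)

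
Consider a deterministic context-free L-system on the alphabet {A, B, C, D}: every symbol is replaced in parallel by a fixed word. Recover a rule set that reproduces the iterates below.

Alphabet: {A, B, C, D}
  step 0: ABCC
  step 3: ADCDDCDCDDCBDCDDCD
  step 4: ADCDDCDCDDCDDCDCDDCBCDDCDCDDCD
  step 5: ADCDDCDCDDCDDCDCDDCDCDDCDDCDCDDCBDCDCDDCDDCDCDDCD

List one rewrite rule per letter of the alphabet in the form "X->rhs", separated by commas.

  step 4 ⇒ step 5: ADCDDCDCDDCDDCDCDDCBCDDCDCDDCD ⇒ AD·CD·D·CD·CD·D·CD·D·CD·CD·D·CD·CD·D·CD·D·CD·CD·D·CB·D·CD·CD·D·CD·D·CD·CD·D·CD
    A ↦ AD
    B ↦ CB
    C ↦ D
    D ↦ CD

A->AD, B->CB, C->D, D->CD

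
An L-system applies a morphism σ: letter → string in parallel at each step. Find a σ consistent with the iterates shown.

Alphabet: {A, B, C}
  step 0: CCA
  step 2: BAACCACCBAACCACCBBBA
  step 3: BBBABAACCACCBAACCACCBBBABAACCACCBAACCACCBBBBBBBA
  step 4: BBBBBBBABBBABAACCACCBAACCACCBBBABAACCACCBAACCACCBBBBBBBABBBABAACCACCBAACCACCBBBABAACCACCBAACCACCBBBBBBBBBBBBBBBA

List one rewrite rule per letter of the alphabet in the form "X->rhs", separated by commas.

A->BA, B->BB, C->ACC

  step 3 ⇒ step 4: BBBABAACCACCBAACCACCBBBABAACCACCBAACCACCBBBBBBBA ⇒ BB·BB·BB·BA·BB·BA·BA·ACC·ACC·BA·ACC·ACC·BB·BA·BA·ACC·ACC·BA·ACC·ACC·BB·BB·BB·BA·BB·BA·BA·ACC·ACC·BA·ACC·ACC·BB·BA·BA·ACC·ACC·BA·ACC·ACC·BB·BB·BB·BB·BB·BB·BB·BA
    A ↦ BA
    B ↦ BB
    C ↦ ACC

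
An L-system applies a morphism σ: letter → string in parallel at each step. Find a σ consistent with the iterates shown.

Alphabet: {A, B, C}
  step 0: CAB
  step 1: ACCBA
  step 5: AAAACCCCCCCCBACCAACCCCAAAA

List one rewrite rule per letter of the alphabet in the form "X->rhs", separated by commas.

A->CC, B->BA, C->A

  step 0 ⇒ step 1: CAB ⇒ A·CC·BA
    A ↦ CC
    B ↦ BA
    C ↦ A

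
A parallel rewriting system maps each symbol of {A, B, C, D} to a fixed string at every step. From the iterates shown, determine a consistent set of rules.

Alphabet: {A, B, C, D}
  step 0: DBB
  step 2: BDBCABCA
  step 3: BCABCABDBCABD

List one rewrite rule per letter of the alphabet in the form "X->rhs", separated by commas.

A->BD, B->BC, C->A, D->A

  step 2 ⇒ step 3: BDBCABCA ⇒ BC·A·BC·A·BD·BC·A·BD
    A ↦ BD
    B ↦ BC
    C ↦ A
    D ↦ A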